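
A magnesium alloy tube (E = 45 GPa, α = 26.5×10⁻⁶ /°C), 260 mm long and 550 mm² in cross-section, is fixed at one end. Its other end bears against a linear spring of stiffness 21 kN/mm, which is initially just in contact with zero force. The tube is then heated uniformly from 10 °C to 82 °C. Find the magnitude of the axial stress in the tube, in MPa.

σ ≈ 15.5 MPa (compressive)

The unrestrained thermal change is αΔT L = 26.5×10⁻⁶ × 72 × 260 = 0.4961 mm.
With a force P in the spring, the elastic change of the tube is PL/(AE) and that of the spring is P/k; compatibility requires their sum to equal δ_free.
P [ L/(AE) + 1/k ] = δ_free → P [ 260/(550×45×10³) + 1/(21×10³) ] = 0.4961.
P = 0.4961 / 5.812×10⁻⁵ = 8535 N.
σ = P/A = 8535/550 = 15.52 MPa.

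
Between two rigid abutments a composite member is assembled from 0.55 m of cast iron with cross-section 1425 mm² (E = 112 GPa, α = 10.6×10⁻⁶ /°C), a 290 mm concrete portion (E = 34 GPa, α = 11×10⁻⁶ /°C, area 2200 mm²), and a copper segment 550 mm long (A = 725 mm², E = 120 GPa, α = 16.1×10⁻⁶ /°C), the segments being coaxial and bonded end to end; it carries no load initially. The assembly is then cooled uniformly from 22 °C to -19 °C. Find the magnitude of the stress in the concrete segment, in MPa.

σ ≈ 24.4 MPa (tensile)

With the walls removed the bar would change length by δ_free = Σ αᵢΔT Lᵢ = 10.6×10⁻⁶×41×550 + 11×10⁻⁶×41×290 + 16.1×10⁻⁶×41×550 = 0.7329 mm.
Since the ends are fixed, an axial force P builds up, equal in every segment, with P · Σ Lᵢ/(AᵢEᵢ) = δ_free.
The series flexibility is Σ Lᵢ/(AᵢEᵢ) = 550/(1425×112×10³) + 290/(2200×34×10³) + 550/(725×120×10³) = 1.364×10⁻⁵ mm/N.
Hence P = δ_free / Σ(L/AE) = 0.7329/1.364×10⁻⁵ = 53.71 kN (tensile).
σ_{concrete} = P / A = 53710 / 2200 = 24.41 MPa.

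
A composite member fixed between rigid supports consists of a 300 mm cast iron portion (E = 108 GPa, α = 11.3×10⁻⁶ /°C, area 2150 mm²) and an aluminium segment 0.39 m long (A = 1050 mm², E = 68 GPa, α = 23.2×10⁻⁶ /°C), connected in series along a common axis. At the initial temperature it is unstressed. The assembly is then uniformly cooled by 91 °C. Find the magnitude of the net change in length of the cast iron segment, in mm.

Free thermal contraction of the whole bar: Σ αᵢΔT Lᵢ = 11.3×10⁻⁶×91×300 + 23.2×10⁻⁶×91×390 = 1.132 mm.
The rigid supports impose zero overall length change; the single axial force P common to all segments must satisfy P Σ Lᵢ/(AᵢEᵢ) = δ_free.
Σ Lᵢ/(AᵢEᵢ) = 300/(2150×108×10³) + 390/(1050×68×10³) = 6.754×10⁻⁶ mm/N.
P = 1.132 / 6.754×10⁻⁶ = 167600 N = 167.6 kN, tensile.
For the cast iron segment, free thermal change = 11.3×10⁻⁶×91×300 = 0.3085 mm and elastic change from P = 167600×300/(2150×108×10³) = 0.2165 mm; these oppose, so the net change is 0.092 mm (segment shortens).

|ΔL| ≈ 0.092 mm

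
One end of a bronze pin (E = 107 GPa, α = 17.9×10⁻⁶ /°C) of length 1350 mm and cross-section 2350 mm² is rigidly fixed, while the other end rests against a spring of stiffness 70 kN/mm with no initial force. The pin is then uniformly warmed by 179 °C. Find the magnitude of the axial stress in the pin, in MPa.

Free thermal expansion: δ_free = αΔT L = 17.9×10⁻⁶ × 179 × 1350 = 4.326 mm.
With a force P in the spring, the elastic change of the pin is PL/(AE) and that of the spring is P/k; compatibility requires their sum to equal δ_free.
P [ L/(AE) + 1/k ] = δ_free → P [ 1350/(2350×107×10³) + 1/(70×10³) ] = 4.326.
P = 4.326 / 1.965×10⁻⁵ = 220100 N.
σ = P/A = 220100/2350 = 93.65 MPa.

σ ≈ 93.7 MPa (compressive)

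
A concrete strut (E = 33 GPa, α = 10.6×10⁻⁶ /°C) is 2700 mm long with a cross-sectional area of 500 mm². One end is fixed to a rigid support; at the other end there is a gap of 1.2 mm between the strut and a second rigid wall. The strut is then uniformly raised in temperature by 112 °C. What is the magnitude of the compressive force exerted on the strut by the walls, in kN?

If the wall were absent the strut would grow by αΔT L = 10.6×10⁻⁶ × 112 × 2700 = 3.205 mm.
After closing the 1.2 mm clearance, 3.205 − 1.2 = 2.005 mm of expansion remains to be suppressed by the wall.
That suppressed elongation corresponds to σ = E·Δ/L = 33×10³ × 2.005/2700 = 24.51 MPa.
P = σA = 24.51 × 500 = 12.26 kN.

P ≈ 12.3 kN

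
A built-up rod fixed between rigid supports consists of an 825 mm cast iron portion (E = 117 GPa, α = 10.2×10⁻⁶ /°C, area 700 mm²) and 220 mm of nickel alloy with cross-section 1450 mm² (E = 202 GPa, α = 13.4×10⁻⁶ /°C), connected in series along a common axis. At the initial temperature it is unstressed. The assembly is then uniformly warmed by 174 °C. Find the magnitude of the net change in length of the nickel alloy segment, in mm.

|ΔL| ≈ 0.376 mm

If the supports were absent, the total length change would be Σ αᵢΔT Lᵢ = 10.2×10⁻⁶×174×825 + 13.4×10⁻⁶×174×220 = 1.977 mm.
The walls prevent any net length change, so an axial force P (same in every segment) develops. Compatibility: P · Σ Lᵢ/(AᵢEᵢ) = δ_free.
Σ Lᵢ/(AᵢEᵢ) = 825/(700×117×10³) + 220/(1450×202×10³) = 1.082×10⁻⁵ mm/N.
So P = 1.977 / 1.082×10⁻⁵ = 182.7 kN, compressive.
For the nickel alloy segment, free thermal change = 13.4×10⁻⁶×174×220 = 0.513 mm and elastic change from P = 182700×220/(1450×202×10³) = 0.1372 mm; these oppose, so the net change is 0.376 mm (segment lengthens).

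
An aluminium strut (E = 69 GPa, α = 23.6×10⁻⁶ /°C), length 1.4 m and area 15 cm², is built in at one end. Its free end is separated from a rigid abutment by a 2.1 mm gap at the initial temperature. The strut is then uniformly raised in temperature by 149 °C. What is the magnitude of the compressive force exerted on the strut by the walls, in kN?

P ≈ 209 kN

If the wall were absent the strut would grow by αΔT L = 23.6×10⁻⁶ × 149 × 1400 = 4.923 mm.
This exceeds the 2.1 mm gap, so the wall pushes back. The portion of expansion that must be recovered elastically is δ_free − gap = 4.923 − 2.1 = 2.823 mm.
That suppressed elongation corresponds to σ = E·Δ/L = 69×10³ × 2.823/1400 = 139.1 MPa.
Force on the wall = σA = 139.1 × 1500 mm² = 208.7 kN.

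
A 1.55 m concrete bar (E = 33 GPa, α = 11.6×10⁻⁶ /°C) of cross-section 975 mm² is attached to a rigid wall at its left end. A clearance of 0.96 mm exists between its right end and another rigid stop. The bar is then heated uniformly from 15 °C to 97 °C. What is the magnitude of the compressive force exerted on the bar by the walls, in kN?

P ≈ 10.7 kN

Unrestrained expansion: δ_free = αΔT L = 11.6×10⁻⁶ × 82 × 1550 = 1.474 mm.
After closing the 0.96 mm clearance, 1.474 − 0.96 = 0.5144 mm of expansion remains to be suppressed by the wall.
So σ = E(δ_free − g)/L = 33×10³ × 0.5144/1550 = 10.95 MPa.
P = σA = 10.95 × 975 = 10.68 kN.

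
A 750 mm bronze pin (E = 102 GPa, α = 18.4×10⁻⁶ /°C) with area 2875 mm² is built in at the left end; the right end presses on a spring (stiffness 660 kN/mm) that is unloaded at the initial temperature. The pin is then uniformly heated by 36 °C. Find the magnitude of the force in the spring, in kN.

Free thermal expansion: δ_free = αΔT L = 18.4×10⁻⁶ × 36 × 750 = 0.4968 mm.
Let P be the compressive force at the spring. The pin shortens elastically by PL/(AE) and the spring compresses by P/k; together these equal δ_free.
So P = δ_free / [L/(AE) + 1/k] = 0.4968 / [ 750/(2875×102×10³) + 1/(660×10³) ].
P = 0.4968 / 4.073×10⁻⁶ = 122000 N.

P ≈ 122 kN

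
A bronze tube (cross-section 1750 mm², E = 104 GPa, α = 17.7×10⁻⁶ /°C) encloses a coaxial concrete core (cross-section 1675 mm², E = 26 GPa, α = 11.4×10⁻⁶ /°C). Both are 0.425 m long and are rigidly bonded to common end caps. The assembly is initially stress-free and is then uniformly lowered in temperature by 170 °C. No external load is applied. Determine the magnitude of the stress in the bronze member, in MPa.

σ ≈ 21.5 MPa (tensile)

The bronze has the larger α, so on cooling it would change length more than the concrete if both were free. The rigid plates force a common final length, so the bronze is put into tension and the concrete into compression, with equal and opposite forces P (no external load).
Setting the final lengths equal and cancelling L: (α₁ − α₂)ΔT = P/(A₁E₁) + P/(A₂E₂).
|α₁ − α₂|·ΔT = 6.3×10⁻⁶ × 170 = 0.001071.
1/(A₁E₁) + 1/(A₂E₂) = 1/(1750×104×10³) + 1/(1675×26×10³) = 2.846×10⁻⁸ N⁻¹.
P = 0.001071 / 2.846×10⁻⁸ = 37640 N = 37.64 kN.
σ_{bronze} = P/A₁ = 37640/1750 = 21.51 MPa, tensile.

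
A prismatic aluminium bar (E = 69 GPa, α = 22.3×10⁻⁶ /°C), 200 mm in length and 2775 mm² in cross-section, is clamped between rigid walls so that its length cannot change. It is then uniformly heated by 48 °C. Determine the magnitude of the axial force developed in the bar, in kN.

P ≈ 205 kN (compressive)

With zero net strain, σ = E·αΔT = 69 GPa × 22.3×10⁻⁶ × 48 = 73.86 MPa.
Axial force P = σA = 73.86 × 2775 = 205000 N = 205 kN, compressive.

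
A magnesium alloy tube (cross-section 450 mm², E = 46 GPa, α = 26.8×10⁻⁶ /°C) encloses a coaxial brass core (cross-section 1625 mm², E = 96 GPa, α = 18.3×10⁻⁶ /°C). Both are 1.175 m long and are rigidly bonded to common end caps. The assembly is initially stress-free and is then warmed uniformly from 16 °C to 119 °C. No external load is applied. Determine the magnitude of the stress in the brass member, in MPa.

Equilibrium of a rigid end plate with no external load gives equal and opposite internal forces ±P in the two members. Since α_{magnesium alloy} > α_{brass}, heating drives the magnesium alloy into compression and the brass into tension.
Equating the net (thermal + elastic) strains gives |α₁ − α₂|·ΔT = P·[1/(A₁E₁) + 1/(A₂E₂)].
|α₁ − α₂|·ΔT = 8.5×10⁻⁶ × 103 = 0.0008755.
1/(A₁E₁) + 1/(A₂E₂) = 1/(450×46×10³) + 1/(1625×96×10³) = 5.472×10⁻⁸ N⁻¹.
So P = 0.0008755 / 5.472×10⁻⁸ = 16 kN.
σ_{brass} = P/A₂ = 16000/1625 = 9.846 MPa, tensile.

σ ≈ 9.85 MPa (tensile)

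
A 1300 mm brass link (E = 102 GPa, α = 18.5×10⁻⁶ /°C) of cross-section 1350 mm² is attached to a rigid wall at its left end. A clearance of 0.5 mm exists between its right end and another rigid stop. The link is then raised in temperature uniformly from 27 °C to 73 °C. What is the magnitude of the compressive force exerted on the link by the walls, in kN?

Unrestrained expansion: δ_free = αΔT L = 18.5×10⁻⁶ × 46 × 1300 = 1.106 mm.
This exceeds the 0.5 mm gap, so the wall pushes back. The portion of expansion that must be recovered elastically is δ_free − gap = 1.106 − 0.5 = 0.6063 mm.
So σ = E(δ_free − g)/L = 102×10³ × 0.6063/1300 = 47.57 MPa.
Force on the wall = σA = 47.57 × 1350 mm² = 64.22 kN.

P ≈ 64.2 kN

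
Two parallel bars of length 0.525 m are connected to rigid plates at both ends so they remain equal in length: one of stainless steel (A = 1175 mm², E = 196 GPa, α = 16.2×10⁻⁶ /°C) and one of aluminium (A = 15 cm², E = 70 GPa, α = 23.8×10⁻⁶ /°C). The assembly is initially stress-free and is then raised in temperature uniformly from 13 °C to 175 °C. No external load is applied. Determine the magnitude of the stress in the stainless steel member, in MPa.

Equilibrium of a rigid end plate with no external load gives equal and opposite internal forces ±P in the two members. Since α_{aluminium} > α_{stainless steel}, heating drives the aluminium into compression and the stainless steel into tension.
Equating the net (thermal + elastic) strains gives |α₁ − α₂|·ΔT = P·[1/(A₁E₁) + 1/(A₂E₂)].
|α₁ − α₂|·ΔT = 7.6×10⁻⁶ × 162 = 0.001231.
1/(A₁E₁) + 1/(A₂E₂) = 1/(1175×196×10³) + 1/(1500×70×10³) = 1.387×10⁻⁸ N⁻¹.
P = 0.001231 / 1.387×10⁻⁸ = 88790 N = 88.79 kN.
σ_{stainless steel} = P/A₁ = 88790/1175 = 75.57 MPa, tensile.

σ ≈ 75.6 MPa (tensile)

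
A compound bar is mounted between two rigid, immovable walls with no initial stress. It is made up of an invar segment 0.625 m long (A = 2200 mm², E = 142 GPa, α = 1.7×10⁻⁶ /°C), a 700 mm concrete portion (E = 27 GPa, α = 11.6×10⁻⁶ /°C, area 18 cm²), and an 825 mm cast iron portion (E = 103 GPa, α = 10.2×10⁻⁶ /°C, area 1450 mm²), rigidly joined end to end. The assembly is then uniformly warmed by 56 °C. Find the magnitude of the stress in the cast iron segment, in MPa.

σ ≈ 31 MPa (compressive)

With the walls removed the bar would change length by δ_free = Σ αᵢΔT Lᵢ = 1.7×10⁻⁶×56×625 + 11.6×10⁻⁶×56×700 + 10.2×10⁻⁶×56×825 = 0.9855 mm.
The walls prevent any net length change, so an axial force P (same in every segment) develops. Compatibility: P · Σ Lᵢ/(AᵢEᵢ) = δ_free.
The series flexibility is Σ Lᵢ/(AᵢEᵢ) = 625/(2200×142×10³) + 700/(1800×27×10³) + 825/(1450×103×10³) = 2.193×10⁻⁵ mm/N.
Hence P = δ_free / Σ(L/AE) = 0.9855/2.193×10⁻⁵ = 44.94 kN (compressive).
σ_{cast iron} = P / A = 44940 / 1450 = 30.99 MPa.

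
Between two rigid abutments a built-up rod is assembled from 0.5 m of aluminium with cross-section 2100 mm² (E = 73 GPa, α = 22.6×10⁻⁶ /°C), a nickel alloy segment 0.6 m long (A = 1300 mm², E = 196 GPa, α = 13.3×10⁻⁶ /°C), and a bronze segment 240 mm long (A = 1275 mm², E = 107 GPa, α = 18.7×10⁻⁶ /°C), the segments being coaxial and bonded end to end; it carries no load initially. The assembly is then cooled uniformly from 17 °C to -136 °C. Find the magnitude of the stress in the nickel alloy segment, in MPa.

σ ≈ 379 MPa (tensile)

Free thermal contraction of the whole bar: Σ αᵢΔT Lᵢ = 22.6×10⁻⁶×153×500 + 13.3×10⁻⁶×153×600 + 18.7×10⁻⁶×153×240 = 3.637 mm.
The rigid supports impose zero overall length change; the single axial force P common to all segments must satisfy P Σ Lᵢ/(AᵢEᵢ) = δ_free.
Σ Lᵢ/(AᵢEᵢ) = 500/(2100×73×10³) + 600/(1300×196×10³) + 240/(1275×107×10³) = 7.376×10⁻⁶ mm/N.
Hence P = δ_free / Σ(L/AE) = 3.637/7.376×10⁻⁶ = 493 kN (tensile).
σ_{nickel alloy} = P / A = 493000 / 1300 = 379.3 MPa.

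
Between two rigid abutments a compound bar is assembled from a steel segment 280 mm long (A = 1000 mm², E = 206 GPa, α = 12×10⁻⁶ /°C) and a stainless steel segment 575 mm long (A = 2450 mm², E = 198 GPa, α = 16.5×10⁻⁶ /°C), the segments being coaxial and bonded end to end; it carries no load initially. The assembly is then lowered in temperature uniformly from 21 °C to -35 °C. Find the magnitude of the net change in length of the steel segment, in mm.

|ΔL| ≈ 0.196 mm

Free thermal contraction of the whole bar: Σ αᵢΔT Lᵢ = 12×10⁻⁶×56×280 + 16.5×10⁻⁶×56×575 = 0.7195 mm.
Since the ends are fixed, an axial force P builds up, equal in every segment, with P · Σ Lᵢ/(AᵢEᵢ) = δ_free.
The series flexibility is Σ Lᵢ/(AᵢEᵢ) = 280/(1000×206×10³) + 575/(2450×198×10³) = 2.545×10⁻⁶ mm/N.
P = 0.7195 / 2.545×10⁻⁶ = 282700 N = 282.7 kN, tensile.
For the steel segment, free thermal change = 12×10⁻⁶×56×280 = 0.1882 mm and elastic change from P = 282700×280/(1000×206×10³) = 0.3843 mm; these oppose, so the net change is 0.196 mm (segment lengthens).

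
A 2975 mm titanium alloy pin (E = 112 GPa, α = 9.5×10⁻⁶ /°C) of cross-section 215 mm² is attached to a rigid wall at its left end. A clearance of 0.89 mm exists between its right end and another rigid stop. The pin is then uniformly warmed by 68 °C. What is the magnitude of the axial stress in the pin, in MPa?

Free thermal elongation = αΔT L = 9.5×10⁻⁶ × 68 × 2975 = 1.922 mm.
This exceeds the 0.89 mm gap, so the wall pushes back. The portion of expansion that must be recovered elastically is δ_free − gap = 1.922 − 0.89 = 1.032 mm.
Compatibility: PL/(AE) = 1.032 mm, so σ = P/A = E × (1.032/2975) = 38.85 MPa.

σ ≈ 38.8 MPa (compressive)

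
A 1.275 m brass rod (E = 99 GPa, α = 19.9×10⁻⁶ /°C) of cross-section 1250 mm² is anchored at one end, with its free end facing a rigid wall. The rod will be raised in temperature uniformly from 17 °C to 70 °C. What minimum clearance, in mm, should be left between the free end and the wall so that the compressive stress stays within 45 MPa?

With no wall the rod would lengthen by αΔT L = 19.9×10⁻⁶ × 53 × 1275 = 1.345 mm.
A stress of 45 MPa corresponds to the wall pushing the rod back by σL/E = 45×1275/(99×10³) = 0.5795 mm.
So the gap has to take up the difference, g_min = δ_free − σL/E = 1.345 − 0.5795 = 0.7652 mm.

g ≈ 0.765 mm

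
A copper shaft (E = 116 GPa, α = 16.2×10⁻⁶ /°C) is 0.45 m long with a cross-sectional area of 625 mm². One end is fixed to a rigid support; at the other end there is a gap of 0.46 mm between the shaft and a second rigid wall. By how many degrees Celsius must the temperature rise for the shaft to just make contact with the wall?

Contact occurs when the free expansion equals the gap: αΔT L = 0.46 mm.
ΔT = 0.46 / (16.2×10⁻⁶ × 450) = 63.1 °C.

ΔT ≈ 63.1 °C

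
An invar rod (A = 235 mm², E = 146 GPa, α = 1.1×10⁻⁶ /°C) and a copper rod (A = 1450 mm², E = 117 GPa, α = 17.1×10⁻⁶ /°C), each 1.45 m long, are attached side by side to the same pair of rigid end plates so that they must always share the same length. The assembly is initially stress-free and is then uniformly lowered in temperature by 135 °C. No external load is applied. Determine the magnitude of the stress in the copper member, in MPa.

Equilibrium of a rigid end plate with no external load gives equal and opposite internal forces ±P in the two members. Since α_{copper} > α_{invar}, cooling drives the copper into tension and the invar into compression.
Equating the net (thermal + elastic) strains gives |α₁ − α₂|·ΔT = P·[1/(A₁E₁) + 1/(A₂E₂)].
|α₁ − α₂|·ΔT = 16×10⁻⁶ × 135 = 0.00216.
1/(A₁E₁) + 1/(A₂E₂) = 1/(235×146×10³) + 1/(1450×117×10³) = 3.504×10⁻⁸ N⁻¹.
P = 0.00216 / 3.504×10⁻⁸ = 61640 N = 61.64 kN.
σ_{copper} = P/A₂ = 61640/1450 = 42.51 MPa, tensile.

σ ≈ 42.5 MPa (tensile)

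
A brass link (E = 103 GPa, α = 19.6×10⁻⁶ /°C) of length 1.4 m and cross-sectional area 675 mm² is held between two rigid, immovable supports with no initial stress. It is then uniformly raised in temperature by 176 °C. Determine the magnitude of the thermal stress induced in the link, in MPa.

The supports are rigid, so the total axial strain is zero. The restrained thermal strain is ε = αΔT = 19.6×10⁻⁶ × 176 = 3449.6×10⁻⁶.
The stress required to suppress this strain is σ = Eε = 103×10³ × 3449.6×10⁻⁶ = 355.3 MPa, compressive since the link is trying to expand.

σ ≈ 355 MPa (compressive)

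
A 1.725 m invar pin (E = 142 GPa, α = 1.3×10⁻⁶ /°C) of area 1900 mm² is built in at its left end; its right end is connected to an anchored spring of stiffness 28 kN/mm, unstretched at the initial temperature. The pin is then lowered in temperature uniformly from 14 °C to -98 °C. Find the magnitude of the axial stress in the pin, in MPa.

σ ≈ 3.14 MPa (tensile)

If the spring were absent the pin would shorten by αΔT L = 1.3×10⁻⁶ × 112 × 1725 = 0.2512 mm.
With a force P in the spring, the elastic change of the pin is PL/(AE) and that of the spring is P/k; compatibility requires their sum to equal δ_free.
So P = δ_free / [L/(AE) + 1/k] = 0.2512 / [ 1725/(1900×142×10³) + 1/(28×10³) ].
P = 0.2512 / 4.211×10⁻⁵ = 5965 N.
σ = P/A = 5965/1900 = 3.139 MPa.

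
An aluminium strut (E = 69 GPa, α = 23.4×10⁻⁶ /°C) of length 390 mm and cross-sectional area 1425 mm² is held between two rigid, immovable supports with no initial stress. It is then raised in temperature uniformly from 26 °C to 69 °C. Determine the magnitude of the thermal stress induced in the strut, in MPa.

σ ≈ 69.4 MPa (compressive)

The supports are rigid, so the total axial strain is zero. The restrained thermal strain is ε = αΔT = 23.4×10⁻⁶ × 43 = 1006.2×10⁻⁶.
σ = EαΔT = 69×10³ × 23.4×10⁻⁶ × 43 = 69.43 MPa (compressive; the strut is trying to expand).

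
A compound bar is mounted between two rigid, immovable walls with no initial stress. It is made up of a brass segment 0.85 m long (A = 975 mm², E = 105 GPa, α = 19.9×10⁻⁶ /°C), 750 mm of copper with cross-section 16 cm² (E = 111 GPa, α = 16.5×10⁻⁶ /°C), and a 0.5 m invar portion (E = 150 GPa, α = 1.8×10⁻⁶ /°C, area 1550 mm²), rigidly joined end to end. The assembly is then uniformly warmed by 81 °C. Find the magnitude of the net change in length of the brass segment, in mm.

If the supports were absent, the total length change would be Σ αᵢΔT Lᵢ = 19.9×10⁻⁶×81×850 + 16.5×10⁻⁶×81×750 + 1.8×10⁻⁶×81×500 = 2.445 mm.
Since the ends are fixed, an axial force P builds up, equal in every segment, with P · Σ Lᵢ/(AᵢEᵢ) = δ_free.
The series flexibility is Σ Lᵢ/(AᵢEᵢ) = 850/(975×105×10³) + 750/(1600×111×10³) + 500/(1550×150×10³) = 1.468×10⁻⁵ mm/N.
So P = 2.445 / 1.468×10⁻⁵ = 166.6 kN, compressive.
For the brass segment, free thermal change = 19.9×10⁻⁶×81×850 = 1.37 mm and elastic change from P = 166600×850/(975×105×10³) = 1.383 mm; these oppose, so the net change is 0.0133 mm (segment shortens).

|ΔL| ≈ 0.0133 mm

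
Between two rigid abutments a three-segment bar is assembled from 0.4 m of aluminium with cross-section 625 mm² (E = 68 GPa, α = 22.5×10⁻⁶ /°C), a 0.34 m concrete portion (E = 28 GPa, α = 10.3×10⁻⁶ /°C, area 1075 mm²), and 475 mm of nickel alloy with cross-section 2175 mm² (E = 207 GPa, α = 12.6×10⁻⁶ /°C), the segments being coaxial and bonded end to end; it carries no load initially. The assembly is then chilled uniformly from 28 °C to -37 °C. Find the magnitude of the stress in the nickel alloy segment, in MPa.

With the walls removed the bar would change length by δ_free = Σ αᵢΔT Lᵢ = 22.5×10⁻⁶×65×400 + 10.3×10⁻⁶×65×340 + 12.6×10⁻⁶×65×475 = 1.202 mm.
The walls prevent any net length change, so an axial force P (same in every segment) develops. Compatibility: P · Σ Lᵢ/(AᵢEᵢ) = δ_free.
Σ Lᵢ/(AᵢEᵢ) = 400/(625×68×10³) + 340/(1075×28×10³) + 475/(2175×207×10³) = 2.176×10⁻⁵ mm/N.
So P = 1.202 / 2.176×10⁻⁵ = 55.22 kN, tensile.
σ_{nickel alloy} = P / A = 55220 / 2175 = 25.39 MPa.

σ ≈ 25.4 MPa (tensile)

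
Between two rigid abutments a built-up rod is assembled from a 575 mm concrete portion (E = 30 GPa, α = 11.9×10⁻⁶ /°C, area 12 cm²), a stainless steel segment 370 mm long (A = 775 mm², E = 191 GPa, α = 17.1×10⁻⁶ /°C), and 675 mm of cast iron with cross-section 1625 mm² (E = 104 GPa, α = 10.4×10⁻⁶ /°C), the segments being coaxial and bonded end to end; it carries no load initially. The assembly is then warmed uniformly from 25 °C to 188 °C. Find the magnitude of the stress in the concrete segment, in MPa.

If the supports were absent, the total length change would be Σ αᵢΔT Lᵢ = 11.9×10⁻⁶×163×575 + 17.1×10⁻⁶×163×370 + 10.4×10⁻⁶×163×675 = 3.291 mm.
Since the ends are fixed, an axial force P builds up, equal in every segment, with P · Σ Lᵢ/(AᵢEᵢ) = δ_free.
The series flexibility is Σ Lᵢ/(AᵢEᵢ) = 575/(1200×30×10³) + 370/(775×191×10³) + 675/(1625×104×10³) = 2.247×10⁻⁵ mm/N.
So P = 3.291 / 2.247×10⁻⁵ = 146.5 kN, compressive.
σ_{concrete} = P / A = 146500 / 1200 = 122.1 MPa.

σ ≈ 122 MPa (compressive)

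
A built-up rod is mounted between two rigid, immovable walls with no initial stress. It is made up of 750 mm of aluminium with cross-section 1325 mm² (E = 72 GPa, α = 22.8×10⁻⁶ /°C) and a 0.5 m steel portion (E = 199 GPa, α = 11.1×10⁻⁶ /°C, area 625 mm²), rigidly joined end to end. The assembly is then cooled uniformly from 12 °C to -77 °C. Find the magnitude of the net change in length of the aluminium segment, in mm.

With the walls removed the bar would change length by δ_free = Σ αᵢΔT Lᵢ = 22.8×10⁻⁶×89×750 + 11.1×10⁻⁶×89×500 = 2.016 mm.
The walls prevent any net length change, so an axial force P (same in every segment) develops. Compatibility: P · Σ Lᵢ/(AᵢEᵢ) = δ_free.
Σ Lᵢ/(AᵢEᵢ) = 750/(1325×72×10³) + 500/(625×199×10³) = 1.188×10⁻⁵ mm/N.
Hence P = δ_free / Σ(L/AE) = 2.016/1.188×10⁻⁵ = 169.7 kN (tensile).
For the aluminium segment, free thermal change = 22.8×10⁻⁶×89×750 = 1.522 mm and elastic change from P = 169700×750/(1325×72×10³) = 1.334 mm; these oppose, so the net change is 0.188 mm (segment shortens).

|ΔL| ≈ 0.188 mm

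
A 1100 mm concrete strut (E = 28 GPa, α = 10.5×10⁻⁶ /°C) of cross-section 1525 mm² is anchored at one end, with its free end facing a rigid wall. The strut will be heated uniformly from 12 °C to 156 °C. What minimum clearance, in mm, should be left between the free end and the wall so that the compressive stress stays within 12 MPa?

g ≈ 1.19 mm

With no wall the strut would lengthen by αΔT L = 10.5×10⁻⁶ × 144 × 1100 = 1.663 mm.
At the allowable stress the elastic shortening the wall may impose is σL/E = 12 × 1100 / (28×10³) = 0.4714 mm.
The gap must absorb the remainder: g_min = 1.663 − 0.4714 = 1.192 mm.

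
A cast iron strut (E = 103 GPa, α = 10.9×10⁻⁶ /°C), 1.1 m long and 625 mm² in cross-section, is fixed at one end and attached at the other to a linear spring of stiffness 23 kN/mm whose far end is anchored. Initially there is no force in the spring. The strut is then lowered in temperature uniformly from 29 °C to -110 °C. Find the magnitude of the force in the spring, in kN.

P ≈ 27.5 kN

The unrestrained thermal change is αΔT L = 10.9×10⁻⁶ × 139 × 1100 = 1.667 mm.
With a force P in the spring, the elastic change of the strut is PL/(AE) and that of the spring is P/k; compatibility requires their sum to equal δ_free.
So P = δ_free / [L/(AE) + 1/k] = 1.667 / [ 1100/(625×103×10³) + 1/(23×10³) ].
P = 1.667 / 6.057×10⁻⁵ = 27520 N.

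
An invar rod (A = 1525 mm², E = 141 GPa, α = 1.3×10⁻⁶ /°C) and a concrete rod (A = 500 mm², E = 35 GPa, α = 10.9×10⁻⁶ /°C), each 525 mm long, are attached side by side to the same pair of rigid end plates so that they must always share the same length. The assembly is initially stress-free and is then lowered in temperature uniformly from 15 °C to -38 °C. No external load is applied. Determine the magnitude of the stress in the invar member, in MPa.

σ ≈ 5.4 MPa (compressive)

Both members must finish at the same length. With the larger α, the concrete tends to over-contract; the plates restrain it, putting the concrete in tension and the invar in compression. With no external load the two internal forces are equal and opposite, magnitude P.
Compatibility of the two members (thermal + elastic change equal): (α₁ − α₂)ΔT = P·[1/(A₁E₁) + 1/(A₂E₂)].
|α₁ − α₂|·ΔT = 9.6×10⁻⁶ × 53 = 0.0005088.
1/(A₁E₁) + 1/(A₂E₂) = 1/(1525×141×10³) + 1/(500×35×10³) = 6.179×10⁻⁸ N⁻¹.
So P = 0.0005088 / 6.179×10⁻⁸ = 8.234 kN.
σ_{invar} = P/A₁ = 8234/1525 = 5.399 MPa, compressive.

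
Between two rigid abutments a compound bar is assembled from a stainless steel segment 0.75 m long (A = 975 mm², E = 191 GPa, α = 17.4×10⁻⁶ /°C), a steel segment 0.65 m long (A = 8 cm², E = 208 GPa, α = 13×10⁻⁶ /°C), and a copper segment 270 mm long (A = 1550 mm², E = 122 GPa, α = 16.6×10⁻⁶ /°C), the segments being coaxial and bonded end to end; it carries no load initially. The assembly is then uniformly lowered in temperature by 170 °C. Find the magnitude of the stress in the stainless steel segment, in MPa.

Free thermal contraction of the whole bar: Σ αᵢΔT Lᵢ = 17.4×10⁻⁶×170×750 + 13×10⁻⁶×170×650 + 16.6×10⁻⁶×170×270 = 4.417 mm.
The walls prevent any net length change, so an axial force P (same in every segment) develops. Compatibility: P · Σ Lᵢ/(AᵢEᵢ) = δ_free.
Σ Lᵢ/(AᵢEᵢ) = 750/(975×191×10³) + 650/(800×208×10³) + 270/(1550×122×10³) = 9.361×10⁻⁶ mm/N.
Hence P = δ_free / Σ(L/AE) = 4.417/9.361×10⁻⁶ = 471.8 kN (tensile).
σ_{stainless steel} = P / A = 471800 / 975 = 483.9 MPa.

σ ≈ 484 MPa (tensile)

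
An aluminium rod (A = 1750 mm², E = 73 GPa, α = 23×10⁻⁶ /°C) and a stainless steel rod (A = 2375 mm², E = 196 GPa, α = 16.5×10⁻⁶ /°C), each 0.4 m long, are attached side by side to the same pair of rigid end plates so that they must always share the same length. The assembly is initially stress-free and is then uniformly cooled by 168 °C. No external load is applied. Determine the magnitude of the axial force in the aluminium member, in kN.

Both members must finish at the same length. With the larger α, the aluminium tends to over-contract; the plates restrain it, putting the aluminium in tension and the stainless steel in compression. With no external load the two internal forces are equal and opposite, magnitude P.
Setting the final lengths equal and cancelling L: (α₁ − α₂)ΔT = P/(A₁E₁) + P/(A₂E₂).
|α₁ − α₂|·ΔT = 6.5×10⁻⁶ × 168 = 0.001092.
1/(A₁E₁) + 1/(A₂E₂) = 1/(1750×73×10³) + 1/(2375×196×10³) = 9.976×10⁻⁹ N⁻¹.
So P = 0.001092 / 9.976×10⁻⁹ = 109.5 kN.

P ≈ 109 kN (tensile in the aluminium)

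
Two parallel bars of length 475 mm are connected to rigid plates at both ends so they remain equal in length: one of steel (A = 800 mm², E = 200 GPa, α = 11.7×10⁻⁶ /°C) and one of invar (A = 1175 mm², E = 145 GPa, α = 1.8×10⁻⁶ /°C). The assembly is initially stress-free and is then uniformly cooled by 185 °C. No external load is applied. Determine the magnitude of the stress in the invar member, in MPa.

Both members must finish at the same length. With the larger α, the steel tends to over-contract; the plates restrain it, putting the steel in tension and the invar in compression. With no external load the two internal forces are equal and opposite, magnitude P.
Setting the final lengths equal and cancelling L: (α₁ − α₂)ΔT = P/(A₁E₁) + P/(A₂E₂).
|α₁ − α₂|·ΔT = 9.9×10⁻⁶ × 185 = 0.001831.
1/(A₁E₁) + 1/(A₂E₂) = 1/(800×200×10³) + 1/(1175×145×10³) = 1.212×10⁻⁸ N⁻¹.
So P = 0.001831 / 1.212×10⁻⁸ = 151.1 kN.
σ_{invar} = P/A₂ = 151100/1175 = 128.6 MPa, compressive.

σ ≈ 129 MPa (compressive)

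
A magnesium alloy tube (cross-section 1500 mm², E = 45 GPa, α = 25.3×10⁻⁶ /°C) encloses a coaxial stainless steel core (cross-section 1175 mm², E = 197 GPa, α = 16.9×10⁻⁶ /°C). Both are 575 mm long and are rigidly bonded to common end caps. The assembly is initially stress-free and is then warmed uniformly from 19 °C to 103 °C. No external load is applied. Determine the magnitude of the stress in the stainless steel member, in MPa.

Equilibrium of a rigid end plate with no external load gives equal and opposite internal forces ±P in the two members. Since α_{magnesium alloy} > α_{stainless steel}, heating drives the magnesium alloy into compression and the stainless steel into tension.
Setting the final lengths equal and cancelling L: (α₁ − α₂)ΔT = P/(A₁E₁) + P/(A₂E₂).
|α₁ − α₂|·ΔT = 8.4×10⁻⁶ × 84 = 0.0007056.
1/(A₁E₁) + 1/(A₂E₂) = 1/(1500×45×10³) + 1/(1175×197×10³) = 1.913×10⁻⁸ N⁻¹.
So P = 0.0007056 / 1.913×10⁻⁸ = 36.87 kN.
σ_{stainless steel} = P/A₂ = 36870/1175 = 31.38 MPa, tensile.

σ ≈ 31.4 MPa (tensile)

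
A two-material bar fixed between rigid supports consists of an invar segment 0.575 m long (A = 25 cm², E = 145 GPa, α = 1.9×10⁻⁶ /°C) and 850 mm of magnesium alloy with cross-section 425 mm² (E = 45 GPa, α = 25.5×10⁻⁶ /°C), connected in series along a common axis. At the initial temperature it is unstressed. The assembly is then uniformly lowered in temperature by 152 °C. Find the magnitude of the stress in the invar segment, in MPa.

σ ≈ 30.1 MPa (tensile)

Free thermal contraction of the whole bar: Σ αᵢΔT Lᵢ = 1.9×10⁻⁶×152×575 + 25.5×10⁻⁶×152×850 = 3.461 mm.
The walls prevent any net length change, so an axial force P (same in every segment) develops. Compatibility: P · Σ Lᵢ/(AᵢEᵢ) = δ_free.
Σ Lᵢ/(AᵢEᵢ) = 575/(2500×145×10³) + 850/(425×45×10³) = 4.603×10⁻⁵ mm/N.
So P = 3.461 / 4.603×10⁻⁵ = 75.18 kN, tensile.
σ_{invar} = P / A = 75180 / 2500 = 30.07 MPa.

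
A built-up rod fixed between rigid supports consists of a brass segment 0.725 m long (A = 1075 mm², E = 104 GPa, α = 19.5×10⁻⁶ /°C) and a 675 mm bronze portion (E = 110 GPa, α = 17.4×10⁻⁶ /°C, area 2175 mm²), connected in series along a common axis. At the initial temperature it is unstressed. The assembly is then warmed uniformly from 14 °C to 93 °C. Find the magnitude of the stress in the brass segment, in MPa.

σ ≈ 204 MPa (compressive)

Free thermal expansion of the whole bar: Σ αᵢΔT Lᵢ = 19.5×10⁻⁶×79×725 + 17.4×10⁻⁶×79×675 = 2.045 mm.
The walls prevent any net length change, so an axial force P (same in every segment) develops. Compatibility: P · Σ Lᵢ/(AᵢEᵢ) = δ_free.
The series flexibility is Σ Lᵢ/(AᵢEᵢ) = 725/(1075×104×10³) + 675/(2175×110×10³) = 9.306×10⁻⁶ mm/N.
P = 2.045 / 9.306×10⁻⁶ = 219700 N = 219.7 kN, compressive.
σ_{brass} = P / A = 219700 / 1075 = 204.4 MPa.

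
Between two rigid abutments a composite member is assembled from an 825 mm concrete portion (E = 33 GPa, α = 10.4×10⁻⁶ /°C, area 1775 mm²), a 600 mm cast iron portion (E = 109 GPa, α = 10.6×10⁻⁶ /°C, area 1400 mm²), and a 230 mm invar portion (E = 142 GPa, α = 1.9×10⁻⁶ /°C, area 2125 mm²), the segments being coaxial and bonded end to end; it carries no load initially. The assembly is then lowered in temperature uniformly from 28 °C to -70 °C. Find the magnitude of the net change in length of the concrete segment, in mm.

|ΔL| ≈ 0.289 mm

With the walls removed the bar would change length by δ_free = Σ αᵢΔT Lᵢ = 10.4×10⁻⁶×98×825 + 10.6×10⁻⁶×98×600 + 1.9×10⁻⁶×98×230 = 1.507 mm.
The rigid supports impose zero overall length change; the single axial force P common to all segments must satisfy P Σ Lᵢ/(AᵢEᵢ) = δ_free.
The series flexibility is Σ Lᵢ/(AᵢEᵢ) = 825/(1775×33×10³) + 600/(1400×109×10³) + 230/(2125×142×10³) = 1.878×10⁻⁵ mm/N.
P = 1.507 / 1.878×10⁻⁵ = 80250 N = 80.25 kN, tensile.
For the concrete segment, free thermal change = 10.4×10⁻⁶×98×825 = 0.8408 mm and elastic change from P = 80250×825/(1775×33×10³) = 1.13 mm; these oppose, so the net change is 0.289 mm (segment lengthens).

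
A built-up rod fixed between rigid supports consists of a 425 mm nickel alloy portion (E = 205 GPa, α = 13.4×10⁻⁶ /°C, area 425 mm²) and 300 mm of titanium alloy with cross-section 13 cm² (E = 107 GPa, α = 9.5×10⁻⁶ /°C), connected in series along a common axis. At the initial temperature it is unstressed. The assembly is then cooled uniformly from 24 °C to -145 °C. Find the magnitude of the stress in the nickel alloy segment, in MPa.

With the walls removed the bar would change length by δ_free = Σ αᵢΔT Lᵢ = 13.4×10⁻⁶×169×425 + 9.5×10⁻⁶×169×300 = 1.444 mm.
The walls prevent any net length change, so an axial force P (same in every segment) develops. Compatibility: P · Σ Lᵢ/(AᵢEᵢ) = δ_free.
The series flexibility is Σ Lᵢ/(AᵢEᵢ) = 425/(425×205×10³) + 300/(1300×107×10³) = 7.035×10⁻⁶ mm/N.
P = 1.444 / 7.035×10⁻⁶ = 205300 N = 205.3 kN, tensile.
σ_{nickel alloy} = P / A = 205300 / 425 = 483 MPa.

σ ≈ 483 MPa (tensile)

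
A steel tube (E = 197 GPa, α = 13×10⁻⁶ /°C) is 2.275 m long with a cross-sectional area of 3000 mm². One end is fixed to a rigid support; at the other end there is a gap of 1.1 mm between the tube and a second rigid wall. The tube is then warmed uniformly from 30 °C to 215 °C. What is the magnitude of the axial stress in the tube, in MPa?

σ ≈ 379 MPa (compressive)

Unrestrained expansion: δ_free = αΔT L = 13×10⁻⁶ × 185 × 2275 = 5.471 mm.
After closing the 1.1 mm clearance, 5.471 − 1.1 = 4.371 mm of expansion remains to be suppressed by the wall.
Compatibility: PL/(AE) = 4.371 mm, so σ = P/A = E × (4.371/2275) = 378.5 MPa.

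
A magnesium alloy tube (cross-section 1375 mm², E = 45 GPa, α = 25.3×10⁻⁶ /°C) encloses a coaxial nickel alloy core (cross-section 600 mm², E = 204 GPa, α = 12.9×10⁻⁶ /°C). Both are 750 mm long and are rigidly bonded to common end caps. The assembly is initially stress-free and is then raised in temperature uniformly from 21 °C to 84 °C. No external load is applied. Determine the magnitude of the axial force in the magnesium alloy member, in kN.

P ≈ 32.1 kN (compressive in the magnesium alloy)

Both members must finish at the same length. With the larger α, the magnesium alloy tends to over-expand; the plates restrain it, putting the magnesium alloy in compression and the nickel alloy in tension. With no external load the two internal forces are equal and opposite, magnitude P.
Compatibility of the two members (thermal + elastic change equal): (α₁ − α₂)ΔT = P·[1/(A₁E₁) + 1/(A₂E₂)].
|α₁ − α₂|·ΔT = 12.4×10⁻⁶ × 63 = 0.0007812.
1/(A₁E₁) + 1/(A₂E₂) = 1/(1375×45×10³) + 1/(600×204×10³) = 2.433×10⁻⁸ N⁻¹.
So P = 0.0007812 / 2.433×10⁻⁸ = 32.11 kN.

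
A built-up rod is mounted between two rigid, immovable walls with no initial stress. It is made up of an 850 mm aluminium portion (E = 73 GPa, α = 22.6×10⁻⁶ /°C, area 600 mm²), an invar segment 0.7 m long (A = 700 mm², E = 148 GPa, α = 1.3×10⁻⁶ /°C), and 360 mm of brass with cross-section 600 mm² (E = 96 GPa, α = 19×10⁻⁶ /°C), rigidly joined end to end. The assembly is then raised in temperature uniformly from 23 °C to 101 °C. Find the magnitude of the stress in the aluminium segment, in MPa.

σ ≈ 108 MPa (compressive)

Free thermal expansion of the whole bar: Σ αᵢΔT Lᵢ = 22.6×10⁻⁶×78×850 + 1.3×10⁻⁶×78×700 + 19×10⁻⁶×78×360 = 2.103 mm.
The rigid supports impose zero overall length change; the single axial force P common to all segments must satisfy P Σ Lᵢ/(AᵢEᵢ) = δ_free.
Σ Lᵢ/(AᵢEᵢ) = 850/(600×73×10³) + 700/(700×148×10³) + 360/(600×96×10³) = 3.241×10⁻⁵ mm/N.
P = 2.103 / 3.241×10⁻⁵ = 64880 N = 64.88 kN, compressive.
σ_{aluminium} = P / A = 64880 / 600 = 108.1 MPa.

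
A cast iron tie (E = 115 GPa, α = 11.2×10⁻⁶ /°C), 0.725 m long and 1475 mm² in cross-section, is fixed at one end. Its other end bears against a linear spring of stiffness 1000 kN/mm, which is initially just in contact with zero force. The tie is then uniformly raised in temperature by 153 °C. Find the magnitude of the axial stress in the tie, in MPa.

Free thermal expansion: δ_free = αΔT L = 11.2×10⁻⁶ × 153 × 725 = 1.242 mm.
Let P be the compressive force at the spring. The tie shortens elastically by PL/(AE) and the spring compresses by P/k; together these equal δ_free.
So P = δ_free / [L/(AE) + 1/k] = 1.242 / [ 725/(1475×115×10³) + 1/(1000×10³) ].
P = 1.242 / 5.274×10⁻⁶ = 235600 N.
σ = P/A = 235600/1475 = 159.7 MPa.

σ ≈ 160 MPa (compressive)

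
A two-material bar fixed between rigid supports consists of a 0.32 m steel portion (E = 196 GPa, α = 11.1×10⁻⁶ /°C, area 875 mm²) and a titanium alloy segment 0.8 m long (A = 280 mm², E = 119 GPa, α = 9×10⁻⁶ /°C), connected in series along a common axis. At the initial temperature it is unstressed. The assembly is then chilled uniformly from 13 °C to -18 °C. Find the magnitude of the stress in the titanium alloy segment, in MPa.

σ ≈ 46 MPa (tensile)

If the supports were absent, the total length change would be Σ αᵢΔT Lᵢ = 11.1×10⁻⁶×31×320 + 9×10⁻⁶×31×800 = 0.3333 mm.
Since the ends are fixed, an axial force P builds up, equal in every segment, with P · Σ Lᵢ/(AᵢEᵢ) = δ_free.
Σ Lᵢ/(AᵢEᵢ) = 320/(875×196×10³) + 800/(280×119×10³) = 2.588×10⁻⁵ mm/N.
Hence P = δ_free / Σ(L/AE) = 0.3333/2.588×10⁻⁵ = 12.88 kN (tensile).
σ_{titanium alloy} = P / A = 12880 / 280 = 46 MPa.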